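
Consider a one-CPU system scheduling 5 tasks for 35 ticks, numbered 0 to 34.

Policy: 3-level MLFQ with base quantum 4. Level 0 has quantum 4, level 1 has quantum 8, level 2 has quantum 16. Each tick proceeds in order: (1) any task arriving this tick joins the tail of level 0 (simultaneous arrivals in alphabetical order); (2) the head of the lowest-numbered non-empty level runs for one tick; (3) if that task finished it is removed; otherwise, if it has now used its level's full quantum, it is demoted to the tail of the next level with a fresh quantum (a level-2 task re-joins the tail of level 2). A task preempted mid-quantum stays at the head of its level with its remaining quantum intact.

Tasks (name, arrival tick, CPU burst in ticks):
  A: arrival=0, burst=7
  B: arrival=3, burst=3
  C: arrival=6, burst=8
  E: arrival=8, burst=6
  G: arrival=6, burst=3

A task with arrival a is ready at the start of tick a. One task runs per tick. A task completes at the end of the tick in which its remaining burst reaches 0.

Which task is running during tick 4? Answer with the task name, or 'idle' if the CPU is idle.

t=0: L0/L1/L2 = A/-/- → run A
t=1: L0/L1/L2 = A/-/- → run A
t=2: L0/L1/L2 = A/-/- → run A
t=3: L0/L1/L2 = AB/-/- → run A
t=4: L0/L1/L2 = B/A/- → run B
t=5: L0/L1/L2 = B/A/- → run B
t=6: L0/L1/L2 = BCG/A/- → run B
t=7: L0/L1/L2 = CG/A/- → run C
t=8: L0/L1/L2 = CGE/A/- → run C
t=9: L0/L1/L2 = CGE/A/- → run C
t=10: L0/L1/L2 = CGE/A/- → run C
t=11: L0/L1/L2 = GE/AC/- → run G
t=12: L0/L1/L2 = GE/AC/- → run G
t=13: L0/L1/L2 = GE/AC/- → run G
t=14: L0/L1/L2 = E/AC/- → run E
t=15: L0/L1/L2 = E/AC/- → run E
t=16: L0/L1/L2 = E/AC/- → run E
t=17: L0/L1/L2 = E/AC/- → run E
t=18: L0/L1/L2 = -/ACE/- → run A
t=19: L0/L1/L2 = -/ACE/- → run A
t=20: L0/L1/L2 = -/ACE/- → run A
t=21: L0/L1/L2 = -/CE/- → run C
t=22: L0/L1/L2 = -/CE/- → run C
t=23: L0/L1/L2 = -/CE/- → run C
t=24: L0/L1/L2 = -/CE/- → run C
t=25: L0/L1/L2 = -/E/- → run E
t=26: L0/L1/L2 = -/E/- → run E
t=27: (idle)
t=28: (idle)
t=29: (idle)
t=30: (idle)
t=31: (idle)
t=32: (idle)
t=33: (idle)
t=34: (idle)

running at tick 4 = B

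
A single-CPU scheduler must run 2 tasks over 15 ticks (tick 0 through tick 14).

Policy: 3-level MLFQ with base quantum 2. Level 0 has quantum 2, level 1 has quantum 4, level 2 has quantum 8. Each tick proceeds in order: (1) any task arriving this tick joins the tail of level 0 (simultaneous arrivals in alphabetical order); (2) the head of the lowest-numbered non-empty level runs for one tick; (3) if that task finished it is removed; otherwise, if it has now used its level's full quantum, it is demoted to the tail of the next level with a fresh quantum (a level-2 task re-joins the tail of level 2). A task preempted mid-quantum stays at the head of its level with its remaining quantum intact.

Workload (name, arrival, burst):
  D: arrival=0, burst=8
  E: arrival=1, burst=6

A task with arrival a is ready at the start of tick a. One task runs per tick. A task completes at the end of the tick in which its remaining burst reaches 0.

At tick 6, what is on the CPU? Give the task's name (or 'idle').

running at tick 6 = D

t=0: L0/L1/L2 = D/-/- → run D
t=1: L0/L1/L2 = DE/-/- → run D
t=2: L0/L1/L2 = E/D/- → run E
t=3: L0/L1/L2 = E/D/- → run E
t=4: L0/L1/L2 = -/DE/- → run D
t=5: L0/L1/L2 = -/DE/- → run D
t=6: L0/L1/L2 = -/DE/- → run D
t=7: L0/L1/L2 = -/DE/- → run D
t=8: L0/L1/L2 = -/E/D → run E
t=9: L0/L1/L2 = -/E/D → run E
t=10: L0/L1/L2 = -/E/D → run E
t=11: L0/L1/L2 = -/E/D → run E
t=12: L0/L1/L2 = -/-/D → run D
t=13: L0/L1/L2 = -/-/D → run D
t=14: (idle)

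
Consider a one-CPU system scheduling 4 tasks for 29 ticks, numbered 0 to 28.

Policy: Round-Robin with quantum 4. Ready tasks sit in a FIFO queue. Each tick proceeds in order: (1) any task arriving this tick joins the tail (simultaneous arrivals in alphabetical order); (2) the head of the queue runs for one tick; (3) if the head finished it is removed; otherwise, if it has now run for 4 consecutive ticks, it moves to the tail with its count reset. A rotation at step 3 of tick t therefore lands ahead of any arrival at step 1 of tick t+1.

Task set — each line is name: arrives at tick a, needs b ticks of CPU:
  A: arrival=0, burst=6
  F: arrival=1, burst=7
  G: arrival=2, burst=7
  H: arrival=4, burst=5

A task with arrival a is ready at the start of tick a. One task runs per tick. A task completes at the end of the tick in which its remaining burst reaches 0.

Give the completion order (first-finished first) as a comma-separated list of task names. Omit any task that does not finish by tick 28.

completion order = A, F, G, H

t=0: queue=[A] q_used=0 → run A
t=1: queue=[A,F] q_used=1 → run A
t=2: queue=[A,F,G] q_used=2 → run A
t=3: queue=[A,F,G] q_used=3 → run A
t=4: queue=[F,G,A,H] q_used=0 → run F
t=5: queue=[F,G,A,H] q_used=1 → run F
t=6: queue=[F,G,A,H] q_used=2 → run F
t=7: queue=[F,G,A,H] q_used=3 → run F
t=8: queue=[G,A,H,F] q_used=0 → run G
t=9: queue=[G,A,H,F] q_used=1 → run G
t=10: queue=[G,A,H,F] q_used=2 → run G
t=11: queue=[G,A,H,F] q_used=3 → run G
t=12: queue=[A,H,F,G] q_used=0 → run A
t=13: queue=[A,H,F,G] q_used=1 → run A
t=14: queue=[H,F,G] q_used=0 → run H
t=15: queue=[H,F,G] q_used=1 → run H
t=16: queue=[H,F,G] q_used=2 → run H
t=17: queue=[H,F,G] q_used=3 → run H
t=18: queue=[F,G,H] q_used=0 → run F
t=19: queue=[F,G,H] q_used=1 → run F
t=20: queue=[F,G,H] q_used=2 → run F
t=21: queue=[G,H] q_used=0 → run G
t=22: queue=[G,H] q_used=1 → run G
t=23: queue=[G,H] q_used=2 → run G
t=24: queue=[H] q_used=0 → run H
t=25: (idle)
t=26: (idle)
t=27: (idle)
t=28: (idle)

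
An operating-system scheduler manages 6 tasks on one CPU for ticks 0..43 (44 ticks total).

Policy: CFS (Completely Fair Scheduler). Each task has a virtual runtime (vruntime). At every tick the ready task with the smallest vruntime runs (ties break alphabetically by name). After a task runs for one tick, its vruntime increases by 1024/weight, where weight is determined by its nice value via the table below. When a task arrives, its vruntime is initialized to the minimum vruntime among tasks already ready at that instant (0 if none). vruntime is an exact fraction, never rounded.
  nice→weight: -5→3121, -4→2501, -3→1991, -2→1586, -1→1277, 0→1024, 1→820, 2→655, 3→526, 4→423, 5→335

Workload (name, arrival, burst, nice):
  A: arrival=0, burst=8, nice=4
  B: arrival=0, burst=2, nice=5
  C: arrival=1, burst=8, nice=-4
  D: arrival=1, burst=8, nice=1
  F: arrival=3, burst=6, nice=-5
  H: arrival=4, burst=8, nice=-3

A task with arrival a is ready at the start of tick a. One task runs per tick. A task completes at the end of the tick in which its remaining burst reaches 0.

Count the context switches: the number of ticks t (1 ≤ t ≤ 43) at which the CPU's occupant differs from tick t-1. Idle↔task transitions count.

context switches = 34

t=0: vr[A=0 B=0] → run A
t=1: vr[A=1024/423 B=0 C=0 D=0] → run B
t=2: vr[A=1024/423 B=1024/335 C=0 D=0] → run C
t=3: vr[A=1024/423 B=1024/335 C=1024/2501 D=0 F=0] → run D
t=4: vr[A=1024/423 B=1024/335 C=1024/2501 D=256/205 F=0 H=0] → run F
t=5: vr[A=1024/423 B=1024/335 C=1024/2501 D=256/205 F=1024/3121 H=0] → run H
t=6: vr[A=1024/423 B=1024/335 C=1024/2501 D=256/205 F=1024/3121 H=1024/1991] → run F
t=7: vr[A=1024/423 B=1024/335 C=1024/2501 D=256/205 F=2048/3121 H=1024/1991] → run C
t=8: vr[A=1024/423 B=1024/335 C=2048/2501 D=256/205 F=2048/3121 H=1024/1991] → run H
t=9: vr[A=1024/423 B=1024/335 C=2048/2501 D=256/205 F=2048/3121 H=2048/1991] → run F
t=10: vr[A=1024/423 B=1024/335 C=2048/2501 D=256/205 F=3072/3121 H=2048/1991] → run C
t=11: vr[A=1024/423 B=1024/335 C=3072/2501 D=256/205 F=3072/3121 H=2048/1991] → run F
t=12: vr[A=1024/423 B=1024/335 C=3072/2501 D=256/205 F=4096/3121 H=2048/1991] → run H
t=13: vr[A=1024/423 B=1024/335 C=3072/2501 D=256/205 F=4096/3121 H=3072/1991] → run C
t=14: vr[A=1024/423 B=1024/335 C=4096/2501 D=256/205 F=4096/3121 H=3072/1991] → run D
t=15: vr[A=1024/423 B=1024/335 C=4096/2501 D=512/205 F=4096/3121 H=3072/1991] → run F
t=16: vr[A=1024/423 B=1024/335 C=4096/2501 D=512/205 F=5120/3121 H=3072/1991] → run H
t=17: vr[A=1024/423 B=1024/335 C=4096/2501 D=512/205 F=5120/3121 H=4096/1991] → run C
t=18: vr[A=1024/423 B=1024/335 C=5120/2501 D=512/205 F=5120/3121 H=4096/1991] → run F
t=19: vr[A=1024/423 B=1024/335 C=5120/2501 D=512/205 H=4096/1991] → run C
t=20: vr[A=1024/423 B=1024/335 C=6144/2501 D=512/205 H=4096/1991] → run H
t=21: vr[A=1024/423 B=1024/335 C=6144/2501 D=512/205 H=5120/1991] → run A
t=22: vr[A=2048/423 B=1024/335 C=6144/2501 D=512/205 H=5120/1991] → run C
t=23: vr[A=2048/423 B=1024/335 C=7168/2501 D=512/205 H=5120/1991] → run D
t=24: vr[A=2048/423 B=1024/335 C=7168/2501 D=768/205 H=5120/1991] → run H
t=25: vr[A=2048/423 B=1024/335 C=7168/2501 D=768/205 H=6144/1991] → run C
t=26: vr[A=2048/423 B=1024/335 D=768/205 H=6144/1991] → run B
t=27: vr[A=2048/423 D=768/205 H=6144/1991] → run H
t=28: vr[A=2048/423 D=768/205 H=7168/1991] → run H
t=29: vr[A=2048/423 D=768/205] → run D
t=30: vr[A=2048/423 D=1024/205] → run A
t=31: vr[A=1024/141 D=1024/205] → run D
t=32: vr[A=1024/141 D=256/41] → run D
t=33: vr[A=1024/141 D=1536/205] → run A
t=34: vr[A=4096/423 D=1536/205] → run D
t=35: vr[A=4096/423 D=1792/205] → run D
t=36: vr[A=4096/423] → run A
t=37: vr[A=5120/423] → run A
t=38: vr[A=2048/141] → run A
t=39: vr[A=7168/423] → run A
t=40: (idle)
t=41: (idle)
t=42: (idle)
t=43: (idle)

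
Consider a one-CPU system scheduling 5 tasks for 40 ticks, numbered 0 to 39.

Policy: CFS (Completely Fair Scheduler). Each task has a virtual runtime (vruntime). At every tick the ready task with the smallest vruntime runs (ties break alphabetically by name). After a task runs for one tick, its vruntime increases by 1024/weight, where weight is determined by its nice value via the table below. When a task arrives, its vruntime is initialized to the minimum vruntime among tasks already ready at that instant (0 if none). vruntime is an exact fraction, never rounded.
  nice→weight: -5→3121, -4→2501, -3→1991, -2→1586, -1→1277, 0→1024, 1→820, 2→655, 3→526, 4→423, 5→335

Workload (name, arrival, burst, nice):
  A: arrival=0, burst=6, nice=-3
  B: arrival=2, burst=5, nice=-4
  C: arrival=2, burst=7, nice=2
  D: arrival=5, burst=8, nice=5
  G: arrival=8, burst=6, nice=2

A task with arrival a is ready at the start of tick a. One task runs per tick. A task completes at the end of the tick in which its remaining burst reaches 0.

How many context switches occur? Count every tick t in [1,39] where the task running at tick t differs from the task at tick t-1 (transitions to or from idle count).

context switches = 26

t=0: vr[A=0] → run A
t=1: vr[A=1024/1991] → run A
t=2: vr[A=2048/1991 B=2048/1991 C=2048/1991] → run A
t=3: vr[A=3072/1991 B=2048/1991 C=2048/1991] → run B
t=4: vr[A=3072/1991 B=7160832/4979491 C=2048/1991] → run C
t=5: vr[A=3072/1991 B=7160832/4979491 C=3380224/1304105 D=7160832/4979491] → run B
t=6: vr[A=3072/1991 B=9199616/4979491 C=3380224/1304105 D=7160832/4979491] → run D
t=7: vr[A=3072/1991 B=9199616/4979491 C=3380224/1304105 D=7497877504/1668129485] → run A
t=8: vr[A=4096/1991 B=9199616/4979491 C=3380224/1304105 D=7497877504/1668129485 G=9199616/4979491] → run B
t=9: vr[A=4096/1991 B=11238400/4979491 C=3380224/1304105 D=7497877504/1668129485 G=9199616/4979491] → run G
t=10: vr[A=4096/1991 B=11238400/4979491 C=3380224/1304105 D=7497877504/1668129485 G=11124747264/3261566605] → run A
t=11: vr[A=5120/1991 B=11238400/4979491 C=3380224/1304105 D=7497877504/1668129485 G=11124747264/3261566605] → run B
t=12: vr[A=5120/1991 B=13277184/4979491 C=3380224/1304105 D=7497877504/1668129485 G=11124747264/3261566605] → run A
t=13: vr[B=13277184/4979491 C=3380224/1304105 D=7497877504/1668129485 G=11124747264/3261566605] → run C
t=14: vr[B=13277184/4979491 C=5419008/1304105 D=7497877504/1668129485 G=11124747264/3261566605] → run B
t=15: vr[C=5419008/1304105 D=7497877504/1668129485 G=11124747264/3261566605] → run G
t=16: vr[C=5419008/1304105 D=7497877504/1668129485 G=16223746048/3261566605] → run C
t=17: vr[C=7457792/1304105 D=7497877504/1668129485 G=16223746048/3261566605] → run D
t=18: vr[C=7457792/1304105 D=12596876288/1668129485 G=16223746048/3261566605] → run G
t=19: vr[C=7457792/1304105 D=12596876288/1668129485 G=21322744832/3261566605] → run C
t=20: vr[C=9496576/1304105 D=12596876288/1668129485 G=21322744832/3261566605] → run G
t=21: vr[C=9496576/1304105 D=12596876288/1668129485 G=26421743616/3261566605] → run C
t=22: vr[C=2307072/260821 D=12596876288/1668129485 G=26421743616/3261566605] → run D
t=23: vr[C=2307072/260821 D=17695875072/1668129485 G=26421743616/3261566605] → run G
t=24: vr[C=2307072/260821 D=17695875072/1668129485 G=6304148480/652313321] → run C
t=25: vr[C=13574144/1304105 D=17695875072/1668129485 G=6304148480/652313321] → run G
t=26: vr[C=13574144/1304105 D=17695875072/1668129485] → run C
t=27: vr[D=17695875072/1668129485] → run D
t=28: vr[D=22794873856/1668129485] → run D
t=29: vr[D=5578774528/333625897] → run D
t=30: vr[D=32992871424/1668129485] → run D
t=31: vr[D=38091870208/1668129485] → run D
t=32: (idle)
t=33: (idle)
t=34: (idle)
t=35: (idle)
t=36: (idle)
t=37: (idle)
t=38: (idle)
t=39: (idle)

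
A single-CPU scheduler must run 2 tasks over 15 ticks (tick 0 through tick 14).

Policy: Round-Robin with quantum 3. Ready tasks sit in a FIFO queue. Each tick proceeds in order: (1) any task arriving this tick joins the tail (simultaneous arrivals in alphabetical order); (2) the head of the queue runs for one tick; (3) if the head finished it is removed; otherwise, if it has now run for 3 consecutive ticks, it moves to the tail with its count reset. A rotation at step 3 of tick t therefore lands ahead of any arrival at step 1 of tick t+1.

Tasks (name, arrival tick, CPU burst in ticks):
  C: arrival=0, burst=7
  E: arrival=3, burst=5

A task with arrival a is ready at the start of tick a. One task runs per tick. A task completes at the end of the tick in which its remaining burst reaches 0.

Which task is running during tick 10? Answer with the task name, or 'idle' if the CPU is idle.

running at tick 10 = E

t=0: queue=[C] q_used=0 → run C
t=1: queue=[C] q_used=1 → run C
t=2: queue=[C] q_used=2 → run C
t=3: queue=[C,E] q_used=0 → run C
t=4: queue=[C,E] q_used=1 → run C
t=5: queue=[C,E] q_used=2 → run C
t=6: queue=[E,C] q_used=0 → run E
t=7: queue=[E,C] q_used=1 → run E
t=8: queue=[E,C] q_used=2 → run E
t=9: queue=[C,E] q_used=0 → run C
t=10: queue=[E] q_used=0 → run E
t=11: queue=[E] q_used=1 → run E
t=12: (idle)
t=13: (idle)
t=14: (idle)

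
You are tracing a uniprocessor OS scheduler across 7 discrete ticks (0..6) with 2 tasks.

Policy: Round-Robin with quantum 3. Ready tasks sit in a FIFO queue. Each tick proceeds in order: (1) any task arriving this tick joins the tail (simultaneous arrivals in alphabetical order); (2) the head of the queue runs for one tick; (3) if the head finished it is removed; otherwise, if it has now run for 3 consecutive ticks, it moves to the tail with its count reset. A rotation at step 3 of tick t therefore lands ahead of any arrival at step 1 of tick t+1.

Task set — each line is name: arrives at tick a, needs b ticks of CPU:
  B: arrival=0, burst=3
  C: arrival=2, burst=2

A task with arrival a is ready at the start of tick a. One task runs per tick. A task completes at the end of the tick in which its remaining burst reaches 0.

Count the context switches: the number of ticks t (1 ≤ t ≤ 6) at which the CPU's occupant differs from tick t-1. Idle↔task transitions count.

context switches = 2

t=0: queue=[B] q_used=0 → run B
t=1: queue=[B] q_used=1 → run B
t=2: queue=[B,C] q_used=2 → run B
t=3: queue=[C] q_used=0 → run C
t=4: queue=[C] q_used=1 → run C
t=5: (idle)
t=6: (idle)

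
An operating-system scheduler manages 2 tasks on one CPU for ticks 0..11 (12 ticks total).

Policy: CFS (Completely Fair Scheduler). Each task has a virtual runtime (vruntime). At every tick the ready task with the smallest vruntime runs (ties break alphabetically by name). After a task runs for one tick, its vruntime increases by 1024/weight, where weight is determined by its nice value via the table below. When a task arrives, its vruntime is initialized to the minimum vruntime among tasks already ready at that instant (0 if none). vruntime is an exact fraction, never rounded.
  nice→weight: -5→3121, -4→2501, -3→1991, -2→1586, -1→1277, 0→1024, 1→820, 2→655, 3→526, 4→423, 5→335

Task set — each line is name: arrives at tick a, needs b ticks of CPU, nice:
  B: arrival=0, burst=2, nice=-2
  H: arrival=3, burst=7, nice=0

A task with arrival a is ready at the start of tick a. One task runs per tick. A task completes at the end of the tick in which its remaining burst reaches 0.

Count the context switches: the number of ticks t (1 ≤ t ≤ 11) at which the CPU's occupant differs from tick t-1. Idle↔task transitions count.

context switches = 3

t=0: vr[B=0] → run B
t=1: vr[B=512/793] → run B
t=2: (idle)
t=3: vr[H=0] → run H
t=4: vr[H=1] → run H
t=5: vr[H=2] → run H
t=6: vr[H=3] → run H
t=7: vr[H=4] → run H
t=8: vr[H=5] → run H
t=9: vr[H=6] → run H
t=10: (idle)
t=11: (idle)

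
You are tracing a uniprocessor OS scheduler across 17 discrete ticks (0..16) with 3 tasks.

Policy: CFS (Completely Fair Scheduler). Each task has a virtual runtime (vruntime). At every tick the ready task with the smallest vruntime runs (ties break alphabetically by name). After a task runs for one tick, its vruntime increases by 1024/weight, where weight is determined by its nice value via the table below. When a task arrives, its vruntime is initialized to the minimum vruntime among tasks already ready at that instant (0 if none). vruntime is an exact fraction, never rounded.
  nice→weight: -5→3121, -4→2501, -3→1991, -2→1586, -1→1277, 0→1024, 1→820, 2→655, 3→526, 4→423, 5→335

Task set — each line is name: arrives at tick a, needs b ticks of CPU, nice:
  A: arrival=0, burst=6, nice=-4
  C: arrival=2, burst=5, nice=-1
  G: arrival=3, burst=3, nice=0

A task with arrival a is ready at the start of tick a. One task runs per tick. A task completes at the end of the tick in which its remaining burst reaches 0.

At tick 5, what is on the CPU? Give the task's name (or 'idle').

t=0: vr[A=0] → run A
t=1: vr[A=1024/2501] → run A
t=2: vr[A=2048/2501 C=2048/2501] → run A
t=3: vr[A=3072/2501 C=2048/2501 G=2048/2501] → run C
t=4: vr[A=3072/2501 C=5176320/3193777 G=2048/2501] → run G
t=5: vr[A=3072/2501 C=5176320/3193777 G=4549/2501] → run A
t=6: vr[A=4096/2501 C=5176320/3193777 G=4549/2501] → run C
t=7: vr[A=4096/2501 C=7737344/3193777 G=4549/2501] → run A
t=8: vr[A=5120/2501 C=7737344/3193777 G=4549/2501] → run G
t=9: vr[A=5120/2501 C=7737344/3193777 G=7050/2501] → run A
t=10: vr[C=7737344/3193777 G=7050/2501] → run C
t=11: vr[C=10298368/3193777 G=7050/2501] → run G
t=12: vr[C=10298368/3193777] → run C
t=13: vr[C=12859392/3193777] → run C
t=14: (idle)
t=15: (idle)
t=16: (idle)

running at tick 5 = A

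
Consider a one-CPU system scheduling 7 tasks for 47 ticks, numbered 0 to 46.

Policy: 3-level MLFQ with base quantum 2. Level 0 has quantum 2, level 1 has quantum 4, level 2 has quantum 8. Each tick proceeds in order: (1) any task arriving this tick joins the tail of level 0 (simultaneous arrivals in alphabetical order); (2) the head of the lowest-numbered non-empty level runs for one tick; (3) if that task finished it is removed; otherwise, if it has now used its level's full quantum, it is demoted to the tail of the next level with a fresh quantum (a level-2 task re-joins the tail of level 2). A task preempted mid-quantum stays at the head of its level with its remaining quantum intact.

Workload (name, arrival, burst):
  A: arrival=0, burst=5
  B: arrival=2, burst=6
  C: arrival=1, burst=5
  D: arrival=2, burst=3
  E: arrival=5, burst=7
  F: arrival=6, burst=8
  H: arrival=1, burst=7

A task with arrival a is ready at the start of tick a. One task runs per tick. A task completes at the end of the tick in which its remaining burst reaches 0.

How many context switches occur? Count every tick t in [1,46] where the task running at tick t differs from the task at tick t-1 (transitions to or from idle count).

context switches = 17

t=0: L0/L1/L2 = A/-/- → run A
t=1: L0/L1/L2 = ACH/-/- → run A
t=2: L0/L1/L2 = CHBD/A/- → run C
t=3: L0/L1/L2 = CHBD/A/- → run C
t=4: L0/L1/L2 = HBD/AC/- → run H
t=5: L0/L1/L2 = HBDE/AC/- → run H
t=6: L0/L1/L2 = BDEF/ACH/- → run B
t=7: L0/L1/L2 = BDEF/ACH/- → run B
t=8: L0/L1/L2 = DEF/ACHB/- → run D
t=9: L0/L1/L2 = DEF/ACHB/- → run D
t=10: L0/L1/L2 = EF/ACHBD/- → run E
t=11: L0/L1/L2 = EF/ACHBD/- → run E
t=12: L0/L1/L2 = F/ACHBDE/- → run F
t=13: L0/L1/L2 = F/ACHBDE/- → run F
t=14: L0/L1/L2 = -/ACHBDEF/- → run A
t=15: L0/L1/L2 = -/ACHBDEF/- → run A
t=16: L0/L1/L2 = -/ACHBDEF/- → run A
t=17: L0/L1/L2 = -/CHBDEF/- → run C
t=18: L0/L1/L2 = -/CHBDEF/- → run C
t=19: L0/L1/L2 = -/CHBDEF/- → run C
t=20: L0/L1/L2 = -/HBDEF/- → run H
t=21: L0/L1/L2 = -/HBDEF/- → run H
t=22: L0/L1/L2 = -/HBDEF/- → run H
t=23: L0/L1/L2 = -/HBDEF/- → run H
t=24: L0/L1/L2 = -/BDEF/H → run B
t=25: L0/L1/L2 = -/BDEF/H → run B
t=26: L0/L1/L2 = -/BDEF/H → run B
t=27: L0/L1/L2 = -/BDEF/H → run B
t=28: L0/L1/L2 = -/DEF/H → run D
t=29: L0/L1/L2 = -/EF/H → run E
t=30: L0/L1/L2 = -/EF/H → run E
t=31: L0/L1/L2 = -/EF/H → run E
t=32: L0/L1/L2 = -/EF/H → run E
t=33: L0/L1/L2 = -/F/HE → run F
t=34: L0/L1/L2 = -/F/HE → run F
t=35: L0/L1/L2 = -/F/HE → run F
t=36: L0/L1/L2 = -/F/HE → run F
t=37: L0/L1/L2 = -/-/HEF → run H
t=38: L0/L1/L2 = -/-/EF → run E
t=39: L0/L1/L2 = -/-/F → run F
t=40: L0/L1/L2 = -/-/F → run F
t=41: (idle)
t=42: (idle)
t=43: (idle)
t=44: (idle)
t=45: (idle)
t=46: (idle)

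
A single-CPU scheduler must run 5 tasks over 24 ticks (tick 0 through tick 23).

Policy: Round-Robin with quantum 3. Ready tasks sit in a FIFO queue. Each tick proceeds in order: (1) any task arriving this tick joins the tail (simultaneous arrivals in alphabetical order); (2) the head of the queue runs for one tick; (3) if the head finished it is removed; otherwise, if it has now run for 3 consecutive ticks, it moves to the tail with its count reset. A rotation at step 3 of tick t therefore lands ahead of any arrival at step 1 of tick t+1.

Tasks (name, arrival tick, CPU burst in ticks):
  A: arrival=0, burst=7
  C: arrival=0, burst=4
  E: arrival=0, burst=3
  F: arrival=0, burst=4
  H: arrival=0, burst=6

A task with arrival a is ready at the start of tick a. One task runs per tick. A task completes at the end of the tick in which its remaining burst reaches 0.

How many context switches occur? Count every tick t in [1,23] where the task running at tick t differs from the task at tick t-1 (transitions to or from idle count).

t=0: queue=[A,C,E,F,H] q_used=0 → run A
t=1: queue=[A,C,E,F,H] q_used=1 → run A
t=2: queue=[A,C,E,F,H] q_used=2 → run A
t=3: queue=[C,E,F,H,A] q_used=0 → run C
t=4: queue=[C,E,F,H,A] q_used=1 → run C
t=5: queue=[C,E,F,H,A] q_used=2 → run C
t=6: queue=[E,F,H,A,C] q_used=0 → run E
t=7: queue=[E,F,H,A,C] q_used=1 → run E
t=8: queue=[E,F,H,A,C] q_used=2 → run E
t=9: queue=[F,H,A,C] q_used=0 → run F
t=10: queue=[F,H,A,C] q_used=1 → run F
t=11: queue=[F,H,A,C] q_used=2 → run F
t=12: queue=[H,A,C,F] q_used=0 → run H
t=13: queue=[H,A,C,F] q_used=1 → run H
t=14: queue=[H,A,C,F] q_used=2 → run H
t=15: queue=[A,C,F,H] q_used=0 → run A
t=16: queue=[A,C,F,H] q_used=1 → run A
t=17: queue=[A,C,F,H] q_used=2 → run A
t=18: queue=[C,F,H,A] q_used=0 → run C
t=19: queue=[F,H,A] q_used=0 → run F
t=20: queue=[H,A] q_used=0 → run H
t=21: queue=[H,A] q_used=1 → run H
t=22: queue=[H,A] q_used=2 → run H
t=23: queue=[A] q_used=0 → run A

context switches = 9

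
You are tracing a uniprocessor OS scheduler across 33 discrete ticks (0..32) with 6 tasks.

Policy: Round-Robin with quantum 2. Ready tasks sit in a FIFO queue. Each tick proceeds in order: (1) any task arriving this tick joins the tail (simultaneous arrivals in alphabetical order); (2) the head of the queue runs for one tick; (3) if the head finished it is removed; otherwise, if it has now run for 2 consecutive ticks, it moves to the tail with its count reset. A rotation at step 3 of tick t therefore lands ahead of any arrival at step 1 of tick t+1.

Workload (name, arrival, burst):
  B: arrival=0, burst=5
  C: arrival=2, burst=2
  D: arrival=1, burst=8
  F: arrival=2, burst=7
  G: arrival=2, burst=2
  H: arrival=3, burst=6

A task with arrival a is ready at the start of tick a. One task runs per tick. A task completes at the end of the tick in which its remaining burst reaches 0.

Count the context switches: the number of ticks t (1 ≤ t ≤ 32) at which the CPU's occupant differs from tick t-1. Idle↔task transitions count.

t=0: queue=[B] q_used=0 → run B
t=1: queue=[B,D] q_used=1 → run B
t=2: queue=[D,B,C,F,G] q_used=0 → run D
t=3: queue=[D,B,C,F,G,H] q_used=1 → run D
t=4: queue=[B,C,F,G,H,D] q_used=0 → run B
t=5: queue=[B,C,F,G,H,D] q_used=1 → run B
t=6: queue=[C,F,G,H,D,B] q_used=0 → run C
t=7: queue=[C,F,G,H,D,B] q_used=1 → run C
t=8: queue=[F,G,H,D,B] q_used=0 → run F
t=9: queue=[F,G,H,D,B] q_used=1 → run F
t=10: queue=[G,H,D,B,F] q_used=0 → run G
t=11: queue=[G,H,D,B,F] q_used=1 → run G
t=12: queue=[H,D,B,F] q_used=0 → run H
t=13: queue=[H,D,B,F] q_used=1 → run H
t=14: queue=[D,B,F,H] q_used=0 → run D
t=15: queue=[D,B,F,H] q_used=1 → run D
t=16: queue=[B,F,H,D] q_used=0 → run B
t=17: queue=[F,H,D] q_used=0 → run F
t=18: queue=[F,H,D] q_used=1 → run F
t=19: queue=[H,D,F] q_used=0 → run H
t=20: queue=[H,D,F] q_used=1 → run H
t=21: queue=[D,F,H] q_used=0 → run D
t=22: queue=[D,F,H] q_used=1 → run D
t=23: queue=[F,H,D] q_used=0 → run F
t=24: queue=[F,H,D] q_used=1 → run F
t=25: queue=[H,D,F] q_used=0 → run H
t=26: queue=[H,D,F] q_used=1 → run H
t=27: queue=[D,F] q_used=0 → run D
t=28: queue=[D,F] q_used=1 → run D
t=29: queue=[F] q_used=0 → run F
t=30: (idle)
t=31: (idle)
t=32: (idle)

context switches = 16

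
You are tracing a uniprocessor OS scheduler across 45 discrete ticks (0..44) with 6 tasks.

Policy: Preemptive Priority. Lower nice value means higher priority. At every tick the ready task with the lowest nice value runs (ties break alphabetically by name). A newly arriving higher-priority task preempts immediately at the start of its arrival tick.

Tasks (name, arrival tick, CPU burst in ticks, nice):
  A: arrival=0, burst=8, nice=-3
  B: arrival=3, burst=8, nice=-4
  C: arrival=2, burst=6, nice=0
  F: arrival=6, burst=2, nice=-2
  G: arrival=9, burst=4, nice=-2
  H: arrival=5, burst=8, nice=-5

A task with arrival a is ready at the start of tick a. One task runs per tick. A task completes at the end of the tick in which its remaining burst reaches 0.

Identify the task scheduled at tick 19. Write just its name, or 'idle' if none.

t=0: ready={A} → run A
t=1: ready={A} → run A
t=2: ready={A,C} → run A
t=3: ready={A,B,C} → run B
t=4: ready={A,B,C} → run B
t=5: ready={A,B,C,H} → run H
t=6: ready={A,B,C,F,H} → run H
t=7: ready={A,B,C,F,H} → run H
t=8: ready={A,B,C,F,H} → run H
t=9: ready={A,B,C,F,G,H} → run H
t=10: ready={A,B,C,F,G,H} → run H
t=11: ready={A,B,C,F,G,H} → run H
t=12: ready={A,B,C,F,G,H} → run H
t=13: ready={A,B,C,F,G} → run B
t=14: ready={A,B,C,F,G} → run B
t=15: ready={A,B,C,F,G} → run B
t=16: ready={A,B,C,F,G} → run B
t=17: ready={A,B,C,F,G} → run B
t=18: ready={A,B,C,F,G} → run B
t=19: ready={A,C,F,G} → run A
t=20: ready={A,C,F,G} → run A
t=21: ready={A,C,F,G} → run A
t=22: ready={A,C,F,G} → run A
t=23: ready={A,C,F,G} → run A
t=24: ready={C,F,G} → run F
t=25: ready={C,F,G} → run F
t=26: ready={C,G} → run G
t=27: ready={C,G} → run G
t=28: ready={C,G} → run G
t=29: ready={C,G} → run G
t=30: ready={C} → run C
t=31: ready={C} → run C
t=32: ready={C} → run C
t=33: ready={C} → run C
t=34: ready={C} → run C
t=35: ready={C} → run C
t=36: (idle)
t=37: (idle)
t=38: (idle)
t=39: (idle)
t=40: (idle)
t=41: (idle)
t=42: (idle)
t=43: (idle)
t=44: (idle)

running at tick 19 = A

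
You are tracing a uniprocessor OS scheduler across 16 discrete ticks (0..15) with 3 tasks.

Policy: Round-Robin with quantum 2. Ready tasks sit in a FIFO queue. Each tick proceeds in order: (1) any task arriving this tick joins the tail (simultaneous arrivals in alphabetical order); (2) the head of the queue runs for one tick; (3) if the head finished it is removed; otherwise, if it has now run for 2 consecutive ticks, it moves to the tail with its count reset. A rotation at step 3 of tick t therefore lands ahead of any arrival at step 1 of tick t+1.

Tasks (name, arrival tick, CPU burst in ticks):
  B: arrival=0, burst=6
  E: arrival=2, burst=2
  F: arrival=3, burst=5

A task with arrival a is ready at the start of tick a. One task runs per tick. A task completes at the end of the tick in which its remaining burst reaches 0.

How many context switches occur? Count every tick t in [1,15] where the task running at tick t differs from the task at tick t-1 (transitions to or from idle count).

context switches = 5

t=0: queue=[B] q_used=0 → run B
t=1: queue=[B] q_used=1 → run B
t=2: queue=[B,E] q_used=0 → run B
t=3: queue=[B,E,F] q_used=1 → run B
t=4: queue=[E,F,B] q_used=0 → run E
t=5: queue=[E,F,B] q_used=1 → run E
t=6: queue=[F,B] q_used=0 → run F
t=7: queue=[F,B] q_used=1 → run F
t=8: queue=[B,F] q_used=0 → run B
t=9: queue=[B,F] q_used=1 → run B
t=10: queue=[F] q_used=0 → run F
t=11: queue=[F] q_used=1 → run F
t=12: queue=[F] q_used=0 → run F
t=13: (idle)
t=14: (idle)
t=15: (idle)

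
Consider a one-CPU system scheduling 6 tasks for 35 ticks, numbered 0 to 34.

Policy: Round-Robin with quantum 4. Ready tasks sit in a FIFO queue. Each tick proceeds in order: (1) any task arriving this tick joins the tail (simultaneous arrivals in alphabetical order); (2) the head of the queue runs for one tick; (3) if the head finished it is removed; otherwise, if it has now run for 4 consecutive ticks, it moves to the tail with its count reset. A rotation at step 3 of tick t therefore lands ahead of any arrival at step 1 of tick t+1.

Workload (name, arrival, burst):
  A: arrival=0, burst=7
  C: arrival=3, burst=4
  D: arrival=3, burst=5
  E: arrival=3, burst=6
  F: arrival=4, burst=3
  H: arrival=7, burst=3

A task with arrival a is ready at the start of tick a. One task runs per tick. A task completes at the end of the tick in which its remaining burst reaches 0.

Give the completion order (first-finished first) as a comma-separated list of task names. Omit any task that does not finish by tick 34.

t=0: queue=[A] q_used=0 → run A
t=1: queue=[A] q_used=1 → run A
t=2: queue=[A] q_used=2 → run A
t=3: queue=[A,C,D,E] q_used=3 → run A
t=4: queue=[C,D,E,A,F] q_used=0 → run C
t=5: queue=[C,D,E,A,F] q_used=1 → run C
t=6: queue=[C,D,E,A,F] q_used=2 → run C
t=7: queue=[C,D,E,A,F,H] q_used=3 → run C
t=8: queue=[D,E,A,F,H] q_used=0 → run D
t=9: queue=[D,E,A,F,H] q_used=1 → run D
t=10: queue=[D,E,A,F,H] q_used=2 → run D
t=11: queue=[D,E,A,F,H] q_used=3 → run D
t=12: queue=[E,A,F,H,D] q_used=0 → run E
t=13: queue=[E,A,F,H,D] q_used=1 → run E
t=14: queue=[E,A,F,H,D] q_used=2 → run E
t=15: queue=[E,A,F,H,D] q_used=3 → run E
t=16: queue=[A,F,H,D,E] q_used=0 → run A
t=17: queue=[A,F,H,D,E] q_used=1 → run A
t=18: queue=[A,F,H,D,E] q_used=2 → run A
t=19: queue=[F,H,D,E] q_used=0 → run F
t=20: queue=[F,H,D,E] q_used=1 → run F
t=21: queue=[F,H,D,E] q_used=2 → run F
t=22: queue=[H,D,E] q_used=0 → run H
t=23: queue=[H,D,E] q_used=1 → run H
t=24: queue=[H,D,E] q_used=2 → run H
t=25: queue=[D,E] q_used=0 → run D
t=26: queue=[E] q_used=0 → run E
t=27: queue=[E] q_used=1 → run E
t=28: (idle)
t=29: (idle)
t=30: (idle)
t=31: (idle)
t=32: (idle)
t=33: (idle)
t=34: (idle)

completion order = C, A, F, H, D, E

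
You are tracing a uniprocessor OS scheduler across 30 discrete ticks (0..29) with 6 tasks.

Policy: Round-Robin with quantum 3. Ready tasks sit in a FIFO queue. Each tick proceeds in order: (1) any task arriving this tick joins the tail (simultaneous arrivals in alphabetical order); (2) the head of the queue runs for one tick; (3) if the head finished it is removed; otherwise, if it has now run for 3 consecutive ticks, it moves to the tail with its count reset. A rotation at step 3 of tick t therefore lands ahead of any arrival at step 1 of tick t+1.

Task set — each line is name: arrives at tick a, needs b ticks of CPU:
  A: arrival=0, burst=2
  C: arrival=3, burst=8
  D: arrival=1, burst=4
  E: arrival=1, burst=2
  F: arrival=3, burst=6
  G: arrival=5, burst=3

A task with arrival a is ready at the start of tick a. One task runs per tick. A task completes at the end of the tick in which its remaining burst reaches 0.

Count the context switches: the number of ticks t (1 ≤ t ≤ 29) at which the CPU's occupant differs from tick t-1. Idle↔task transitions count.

context switches = 10

t=0: queue=[A] q_used=0 → run A
t=1: queue=[A,D,E] q_used=1 → run A
t=2: queue=[D,E] q_used=0 → run D
t=3: queue=[D,E,C,F] q_used=1 → run D
t=4: queue=[D,E,C,F] q_used=2 → run D
t=5: queue=[E,C,F,D,G] q_used=0 → run E
t=6: queue=[E,C,F,D,G] q_used=1 → run E
t=7: queue=[C,F,D,G] q_used=0 → run C
t=8: queue=[C,F,D,G] q_used=1 → run C
t=9: queue=[C,F,D,G] q_used=2 → run C
t=10: queue=[F,D,G,C] q_used=0 → run F
t=11: queue=[F,D,G,C] q_used=1 → run F
t=12: queue=[F,D,G,C] q_used=2 → run F
t=13: queue=[D,G,C,F] q_used=0 → run D
t=14: queue=[G,C,F] q_used=0 → run G
t=15: queue=[G,C,F] q_used=1 → run G
t=16: queue=[G,C,F] q_used=2 → run G
t=17: queue=[C,F] q_used=0 → run C
t=18: queue=[C,F] q_used=1 → run C
t=19: queue=[C,F] q_used=2 → run C
t=20: queue=[F,C] q_used=0 → run F
t=21: queue=[F,C] q_used=1 → run F
t=22: queue=[F,C] q_used=2 → run F
t=23: queue=[C] q_used=0 → run C
t=24: queue=[C] q_used=1 → run C
t=25: (idle)
t=26: (idle)
t=27: (idle)
t=28: (idle)
t=29: (idle)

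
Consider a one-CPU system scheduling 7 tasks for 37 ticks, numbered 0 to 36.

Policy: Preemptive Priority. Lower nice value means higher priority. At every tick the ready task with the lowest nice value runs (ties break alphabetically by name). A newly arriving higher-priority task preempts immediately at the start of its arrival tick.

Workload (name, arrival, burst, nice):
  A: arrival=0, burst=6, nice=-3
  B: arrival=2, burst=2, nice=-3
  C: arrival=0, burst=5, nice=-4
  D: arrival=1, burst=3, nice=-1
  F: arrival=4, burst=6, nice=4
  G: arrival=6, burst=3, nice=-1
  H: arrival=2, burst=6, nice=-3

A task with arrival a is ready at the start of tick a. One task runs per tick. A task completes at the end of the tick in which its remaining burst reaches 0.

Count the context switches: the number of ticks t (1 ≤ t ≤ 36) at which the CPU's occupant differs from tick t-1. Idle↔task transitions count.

context switches = 7

t=0: ready={A,C} → run C
t=1: ready={A,C,D} → run C
t=2: ready={A,B,C,D,H} → run C
t=3: ready={A,B,C,D,H} → run C
t=4: ready={A,B,C,D,F,H} → run C
t=5: ready={A,B,D,F,H} → run A
t=6: ready={A,B,D,F,G,H} → run A
t=7: ready={A,B,D,F,G,H} → run A
t=8: ready={A,B,D,F,G,H} → run A
t=9: ready={A,B,D,F,G,H} → run A
t=10: ready={A,B,D,F,G,H} → run A
t=11: ready={B,D,F,G,H} → run B
t=12: ready={B,D,F,G,H} → run B
t=13: ready={D,F,G,H} → run H
t=14: ready={D,F,G,H} → run H
t=15: ready={D,F,G,H} → run H
t=16: ready={D,F,G,H} → run H
t=17: ready={D,F,G,H} → run H
t=18: ready={D,F,G,H} → run H
t=19: ready={D,F,G} → run D
t=20: ready={D,F,G} → run D
t=21: ready={D,F,G} → run D
t=22: ready={F,G} → run G
t=23: ready={F,G} → run G
t=24: ready={F,G} → run G
t=25: ready={F} → run F
t=26: ready={F} → run F
t=27: ready={F} → run F
t=28: ready={F} → run F
t=29: ready={F} → run F
t=30: ready={F} → run F
t=31: (idle)
t=32: (idle)
t=33: (idle)
t=34: (idle)
t=35: (idle)
t=36: (idle)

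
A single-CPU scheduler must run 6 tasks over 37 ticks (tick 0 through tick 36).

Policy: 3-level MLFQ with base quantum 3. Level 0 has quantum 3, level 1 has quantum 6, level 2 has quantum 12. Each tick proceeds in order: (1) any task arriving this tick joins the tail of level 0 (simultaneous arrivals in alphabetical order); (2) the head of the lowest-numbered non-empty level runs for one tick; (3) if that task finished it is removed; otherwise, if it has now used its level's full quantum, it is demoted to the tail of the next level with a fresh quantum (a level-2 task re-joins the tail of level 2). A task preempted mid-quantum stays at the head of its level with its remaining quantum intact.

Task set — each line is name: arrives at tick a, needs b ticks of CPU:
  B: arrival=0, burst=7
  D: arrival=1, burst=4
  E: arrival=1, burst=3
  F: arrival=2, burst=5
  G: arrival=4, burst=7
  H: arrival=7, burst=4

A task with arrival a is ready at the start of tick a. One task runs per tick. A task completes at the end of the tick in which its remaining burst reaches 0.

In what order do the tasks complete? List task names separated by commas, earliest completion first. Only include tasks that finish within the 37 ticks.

completion order = E, B, D, F, G, H

t=0: L0/L1/L2 = B/-/- → run B
t=1: L0/L1/L2 = BDE/-/- → run B
t=2: L0/L1/L2 = BDEF/-/- → run B
t=3: L0/L1/L2 = DEF/B/- → run D
t=4: L0/L1/L2 = DEFG/B/- → run D
t=5: L0/L1/L2 = DEFG/B/- → run D
t=6: L0/L1/L2 = EFG/BD/- → run E
t=7: L0/L1/L2 = EFGH/BD/- → run E
t=8: L0/L1/L2 = EFGH/BD/- → run E
t=9: L0/L1/L2 = FGH/BD/- → run F
t=10: L0/L1/L2 = FGH/BD/- → run F
t=11: L0/L1/L2 = FGH/BD/- → run F
t=12: L0/L1/L2 = GH/BDF/- → run G
t=13: L0/L1/L2 = GH/BDF/- → run G
t=14: L0/L1/L2 = GH/BDF/- → run G
t=15: L0/L1/L2 = H/BDFG/- → run H
t=16: L0/L1/L2 = H/BDFG/- → run H
t=17: L0/L1/L2 = H/BDFG/- → run H
t=18: L0/L1/L2 = -/BDFGH/- → run B
t=19: L0/L1/L2 = -/BDFGH/- → run B
t=20: L0/L1/L2 = -/BDFGH/- → run B
t=21: L0/L1/L2 = -/BDFGH/- → run B
t=22: L0/L1/L2 = -/DFGH/- → run D
t=23: L0/L1/L2 = -/FGH/- → run F
t=24: L0/L1/L2 = -/FGH/- → run F
t=25: L0/L1/L2 = -/GH/- → run G
t=26: L0/L1/L2 = -/GH/- → run G
t=27: L0/L1/L2 = -/GH/- → run G
t=28: L0/L1/L2 = -/GH/- → run G
t=29: L0/L1/L2 = -/H/- → run H
t=30: (idle)
t=31: (idle)
t=32: (idle)
t=33: (idle)
t=34: (idle)
t=35: (idle)
t=36: (idle)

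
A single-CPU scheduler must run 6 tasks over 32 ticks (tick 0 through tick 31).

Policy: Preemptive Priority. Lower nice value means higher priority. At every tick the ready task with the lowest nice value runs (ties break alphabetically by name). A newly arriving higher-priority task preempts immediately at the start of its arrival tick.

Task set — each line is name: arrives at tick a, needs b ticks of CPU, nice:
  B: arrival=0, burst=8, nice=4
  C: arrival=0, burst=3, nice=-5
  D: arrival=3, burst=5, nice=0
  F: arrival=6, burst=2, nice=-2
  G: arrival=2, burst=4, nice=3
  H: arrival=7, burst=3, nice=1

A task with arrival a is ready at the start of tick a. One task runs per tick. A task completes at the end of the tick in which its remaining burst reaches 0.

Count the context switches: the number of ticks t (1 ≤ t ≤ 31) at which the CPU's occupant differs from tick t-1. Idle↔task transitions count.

t=0: ready={B,C} → run C
t=1: ready={B,C} → run C
t=2: ready={B,C,G} → run C
t=3: ready={B,D,G} → run D
t=4: ready={B,D,G} → run D
t=5: ready={B,D,G} → run D
t=6: ready={B,D,F,G} → run F
t=7: ready={B,D,F,G,H} → run F
t=8: ready={B,D,G,H} → run D
t=9: ready={B,D,G,H} → run D
t=10: ready={B,G,H} → run H
t=11: ready={B,G,H} → run H
t=12: ready={B,G,H} → run H
t=13: ready={B,G} → run G
t=14: ready={B,G} → run G
t=15: ready={B,G} → run G
t=16: ready={B,G} → run G
t=17: ready={B} → run B
t=18: ready={B} → run B
t=19: ready={B} → run B
t=20: ready={B} → run B
t=21: ready={B} → run B
t=22: ready={B} → run B
t=23: ready={B} → run B
t=24: ready={B} → run B
t=25: (idle)
t=26: (idle)
t=27: (idle)
t=28: (idle)
t=29: (idle)
t=30: (idle)
t=31: (idle)

context switches = 7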